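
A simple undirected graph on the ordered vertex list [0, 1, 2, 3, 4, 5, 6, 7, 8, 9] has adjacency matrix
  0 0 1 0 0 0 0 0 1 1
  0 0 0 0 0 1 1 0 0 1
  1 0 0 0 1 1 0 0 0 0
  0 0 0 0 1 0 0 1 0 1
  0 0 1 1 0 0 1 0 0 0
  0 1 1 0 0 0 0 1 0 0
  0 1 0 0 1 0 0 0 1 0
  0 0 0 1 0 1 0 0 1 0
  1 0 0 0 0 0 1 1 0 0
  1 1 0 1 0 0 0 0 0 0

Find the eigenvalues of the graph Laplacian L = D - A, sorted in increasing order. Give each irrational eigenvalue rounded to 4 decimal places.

[0, 2, 2, 2, 2, 2, 5, 5, 5, 5]

With the vertex order [0, 1, 2, 3, 4, 5, 6, 7, 8, 9], the degrees are [3, 3, 3, 3, 3, 3, 3, 3, 3, 3], giving D = diag(3, 3, 3, 3, 3, 3, 3, 3, 3, 3) and L = D - A. Diagonalising L (or applying a numerical eigensolver to the 10x10 matrix) gives the spectrum above. The eigenvalues sum to 30, which equals trace(L) = 2|E|.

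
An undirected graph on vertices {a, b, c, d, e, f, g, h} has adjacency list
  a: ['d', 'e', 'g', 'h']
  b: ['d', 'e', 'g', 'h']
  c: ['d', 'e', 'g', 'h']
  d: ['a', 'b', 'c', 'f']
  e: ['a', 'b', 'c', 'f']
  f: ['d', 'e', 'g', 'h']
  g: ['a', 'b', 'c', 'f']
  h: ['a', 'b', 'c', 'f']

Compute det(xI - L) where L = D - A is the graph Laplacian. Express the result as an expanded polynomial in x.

x^8 - 32x^7 + 432x^6 - 3200x^5 + 14080x^4 - 36864x^3 + 53248x^2 - 32768x

Each diagonal entry of L is the vertex degree and each off-diagonal entry is -1 where an edge is present, 0 otherwise; in the order [a, b, c, d, e, f, g, h] the diagonal is [4, 4, 4, 4, 4, 4, 4, 4]. Computing det(xI - L) by cofactor expansion (or equivalently via sum-over-permutations) gives x^8 - 32x^7 + 432x^6 - 3200x^5 + 14080x^4 - 36864x^3 + 53248x^2 - 32768x. The coefficient of x^7 equals -trace(L) = -32, matching the sum of degrees. There is one zero in the spectrum, matching the 1 component.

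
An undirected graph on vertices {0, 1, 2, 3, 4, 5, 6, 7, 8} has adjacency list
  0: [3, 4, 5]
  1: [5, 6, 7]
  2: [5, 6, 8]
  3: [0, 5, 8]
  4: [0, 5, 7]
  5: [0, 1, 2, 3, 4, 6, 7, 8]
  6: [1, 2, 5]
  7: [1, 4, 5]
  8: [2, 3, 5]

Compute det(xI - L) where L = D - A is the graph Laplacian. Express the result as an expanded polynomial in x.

x^9 - 32x^8 + 428x^7 - 3136x^6 + 13786x^5 - 37232x^4 + 60276x^3 - 53424x^2 + 19845x

Reading degrees in the order [0, 1, 2, 3, 4, 5, 6, 7, 8] gives [3, 3, 3, 3, 3, 8, 3, 3, 3]; set D = diag(3, 3, 3, 3, 3, 8, 3, 3, 3) and form L = D - A. Computing det(xI - L) by cofactor expansion (or equivalently via sum-over-permutations) gives x^9 - 32x^8 + 428x^7 - 3136x^6 + 13786x^5 - 37232x^4 + 60276x^3 - 53424x^2 + 19845x. The constant term is 0 because L is singular (the all-ones vector lies in its kernel).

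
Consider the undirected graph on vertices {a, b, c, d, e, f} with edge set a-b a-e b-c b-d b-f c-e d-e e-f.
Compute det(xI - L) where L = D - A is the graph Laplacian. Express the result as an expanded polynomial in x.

Each diagonal entry of L is the vertex degree and each off-diagonal entry is -1 where an edge is present, 0 otherwise; in the order [a, b, c, d, e, f] the diagonal is [2, 4, 2, 2, 4, 2]. Computing det(xI - L) by cofactor expansion (or equivalently via sum-over-permutations) gives x^6 - 16x^5 + 96x^4 - 272x^3 + 368x^2 - 192x. Since p(0) = det(-L) = 0, x divides p(x). There is one zero in the spectrum, matching the 1 component. The largest eigenvalue, 6, is at most the vertex count 6.

x^6 - 16x^5 + 96x^4 - 272x^3 + 368x^2 - 192x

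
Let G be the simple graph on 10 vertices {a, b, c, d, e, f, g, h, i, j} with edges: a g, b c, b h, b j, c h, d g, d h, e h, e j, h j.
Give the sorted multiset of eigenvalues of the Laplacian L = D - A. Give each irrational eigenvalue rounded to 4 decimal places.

[0, 0, 0, 0.2774, 1.5068, 1.5858, 3, 3.1610, 4.4142, 6.0548]

Reading degrees in the order [a, b, c, d, e, f, g, h, i, j] gives [1, 3, 2, 2, 2, 0, 2, 5, 0, 3]; set D = diag(1, 3, 2, 2, 2, 0, 2, 5, 0, 3) and form L = D - A. The multiplicity of 0 as a Laplacian eigenvalue equals the number of connected components. The 3 zero eigenvalues correspond to the 3 connected components. The largest eigenvalue, 6.0548, is at most the vertex count 10.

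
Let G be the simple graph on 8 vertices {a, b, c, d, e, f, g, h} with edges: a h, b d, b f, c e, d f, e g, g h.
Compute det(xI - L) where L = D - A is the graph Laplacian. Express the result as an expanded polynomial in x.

x^8 - 14x^7 + 78x^6 - 218x^5 + 314x^4 - 210x^3 + 45x^2

With the vertex order [a, b, c, d, e, f, g, h], the degrees are [1, 2, 1, 2, 2, 2, 2, 2], giving D = diag(1, 2, 1, 2, 2, 2, 2, 2) and L = D - A. Computing det(xI - L) by cofactor expansion (or equivalently via sum-over-permutations) gives x^8 - 14x^7 + 78x^6 - 218x^5 + 314x^4 - 210x^3 + 45x^2. The constant term is 0 because L is singular (the all-ones vector lies in its kernel). The largest eigenvalue, 3.6180, is at most the vertex count 8.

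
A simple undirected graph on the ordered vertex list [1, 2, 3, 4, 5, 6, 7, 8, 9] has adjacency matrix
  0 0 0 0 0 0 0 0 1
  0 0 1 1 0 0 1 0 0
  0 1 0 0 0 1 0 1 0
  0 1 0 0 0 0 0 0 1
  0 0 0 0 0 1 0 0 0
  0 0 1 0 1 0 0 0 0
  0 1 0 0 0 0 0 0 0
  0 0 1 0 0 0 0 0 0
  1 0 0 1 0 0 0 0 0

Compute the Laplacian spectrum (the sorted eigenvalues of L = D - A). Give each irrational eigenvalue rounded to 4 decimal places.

[0, 0.1862, 0.4822, 0.7043, 1.4073, 2.1338, 2.8532, 3.5372, 4.6958]

Each diagonal entry of L is the vertex degree and each off-diagonal entry is -1 where an edge is present, 0 otherwise; in the order [1, 2, 3, 4, 5, 6, 7, 8, 9] the diagonal is [1, 3, 3, 2, 1, 2, 1, 1, 2]. L is symmetric positive semidefinite, so every eigenvalue is real and nonnegative. The single zero eigenvalue shows the graph is connected. The eigenvalues sum to 16, which equals trace(L) = 2|E|.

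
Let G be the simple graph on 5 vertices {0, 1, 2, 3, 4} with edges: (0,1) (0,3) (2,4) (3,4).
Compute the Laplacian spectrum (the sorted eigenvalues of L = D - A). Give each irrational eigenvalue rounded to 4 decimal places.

With the vertex order [0, 1, 2, 3, 4], the degrees are [2, 1, 1, 2, 2], giving D = diag(2, 1, 1, 2, 2) and L = D - A. Since every row of L sums to 0, the all-ones vector is in the kernel and 0 is an eigenvalue. The single zero eigenvalue shows the graph is connected.

[0, 0.3820, 1.3820, 2.6180, 3.6180]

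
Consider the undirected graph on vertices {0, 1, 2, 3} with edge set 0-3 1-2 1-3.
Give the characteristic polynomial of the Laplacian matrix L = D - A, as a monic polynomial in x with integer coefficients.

x^4 - 6x^3 + 10x^2 - 4x

With the vertex order [0, 1, 2, 3], the degrees are [1, 2, 1, 2], giving D = diag(1, 2, 1, 2) and L = D - A. L has integer entries, so p(x) = det(xI - L) has integer coefficients. Expanding the determinant yields x^4 - 6x^3 + 10x^2 - 4x. The coefficient of x^3 equals -trace(L) = -6, matching the sum of degrees.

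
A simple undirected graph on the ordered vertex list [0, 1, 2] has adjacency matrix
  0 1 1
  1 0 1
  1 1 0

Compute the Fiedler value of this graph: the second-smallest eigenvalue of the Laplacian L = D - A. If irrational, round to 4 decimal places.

Reading degrees in the order [0, 1, 2] gives [2, 2, 2]; set D = diag(2, 2, 2) and form L = D - A. Computing the eigenvalues of L and sorting gives [0, 3, 3]. The Fiedler value lambda_2 = 3 is strictly positive, so the graph is connected. The eigenvalues sum to 6, which equals trace(L) = 2|E|. The largest eigenvalue, 3, is at most the vertex count 3.

3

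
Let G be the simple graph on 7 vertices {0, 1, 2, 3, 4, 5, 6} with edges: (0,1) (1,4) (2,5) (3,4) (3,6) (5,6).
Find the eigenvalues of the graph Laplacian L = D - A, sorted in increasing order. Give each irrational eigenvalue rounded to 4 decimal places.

Each diagonal entry of L is the vertex degree and each off-diagonal entry is -1 where an edge is present, 0 otherwise; in the order [0, 1, 2, 3, 4, 5, 6] the diagonal is [1, 2, 1, 2, 2, 2, 2]. The multiplicity of 0 as a Laplacian eigenvalue equals the number of connected components. The single zero eigenvalue shows the graph is connected. By the matrix-tree theorem the graph has (1/7) * product of the nonzero eigenvalues = 1 spanning tree.

[0, 0.1981, 0.7530, 1.5550, 2.4450, 3.2470, 3.8019]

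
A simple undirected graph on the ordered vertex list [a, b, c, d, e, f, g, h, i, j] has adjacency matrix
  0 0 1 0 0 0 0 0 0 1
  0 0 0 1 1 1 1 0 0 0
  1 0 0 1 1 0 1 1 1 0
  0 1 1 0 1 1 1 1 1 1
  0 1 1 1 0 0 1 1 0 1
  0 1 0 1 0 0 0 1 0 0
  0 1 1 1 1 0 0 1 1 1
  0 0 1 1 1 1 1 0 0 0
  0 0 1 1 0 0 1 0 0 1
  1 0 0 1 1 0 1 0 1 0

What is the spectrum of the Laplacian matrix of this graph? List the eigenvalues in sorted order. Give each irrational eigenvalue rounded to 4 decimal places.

Each diagonal entry of L is the vertex degree and each off-diagonal entry is -1 where an edge is present, 0 otherwise; in the order [a, b, c, d, e, f, g, h, i, j] the diagonal is [2, 4, 6, 8, 6, 3, 7, 5, 4, 5]. The multiplicity of 0 as a Laplacian eigenvalue equals the number of connected components. The largest eigenvalue, 9.0612, is at most the vertex count 10.

[0, 1.6542, 2.7824, 4.0983, 4.3420, 5.2957, 6.8658, 7.6575, 8.2430, 9.0612]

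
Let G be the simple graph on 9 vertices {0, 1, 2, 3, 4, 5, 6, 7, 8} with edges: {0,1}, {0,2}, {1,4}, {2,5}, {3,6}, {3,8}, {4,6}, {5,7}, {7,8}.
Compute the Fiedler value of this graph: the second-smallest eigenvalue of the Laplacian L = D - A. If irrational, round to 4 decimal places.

Each diagonal entry of L is the vertex degree and each off-diagonal entry is -1 where an edge is present, 0 otherwise; in the order [0, 1, 2, 3, 4, 5, 6, 7, 8] the diagonal is [2, 2, 2, 2, 2, 2, 2, 2, 2]. The sorted Laplacian eigenvalues are [0, 0.4679, 0.4679, 1.6527, 1.6527, 3, 3, 3.8794, 3.8794]; the algebraic connectivity is the second entry, 0.4679. The largest eigenvalue, 3.8794, is at most the vertex count 9.

0.4679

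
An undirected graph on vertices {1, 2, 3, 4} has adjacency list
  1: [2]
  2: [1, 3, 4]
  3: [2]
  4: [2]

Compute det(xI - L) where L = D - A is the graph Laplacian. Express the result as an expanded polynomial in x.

x^4 - 6x^3 + 9x^2 - 4x

Each diagonal entry of L is the vertex degree and each off-diagonal entry is -1 where an edge is present, 0 otherwise; in the order [1, 2, 3, 4] the diagonal is [1, 3, 1, 1]. L has integer entries, so p(x) = det(xI - L) has integer coefficients. Expanding the determinant yields x^4 - 6x^3 + 9x^2 - 4x. The constant term is 0 because L is singular (the all-ones vector lies in its kernel). The eigenvalues sum to 6, which equals trace(L) = 2|E|.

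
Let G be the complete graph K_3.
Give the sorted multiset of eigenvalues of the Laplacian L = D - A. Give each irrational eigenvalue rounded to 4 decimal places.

[0, 3, 3]

The graph has 3 vertices and degree multiset [2, 2, 2]; D is the diagonal matrix of degrees and L = D - A. L is symmetric positive semidefinite, so every eigenvalue is real and nonnegative. The largest eigenvalue, 3, is at most the vertex count 3.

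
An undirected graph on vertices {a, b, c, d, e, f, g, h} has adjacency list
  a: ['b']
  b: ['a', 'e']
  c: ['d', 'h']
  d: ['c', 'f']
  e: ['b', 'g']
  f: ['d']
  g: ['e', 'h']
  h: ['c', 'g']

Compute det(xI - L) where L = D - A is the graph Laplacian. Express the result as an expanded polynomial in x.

With the vertex order [a, b, c, d, e, f, g, h], the degrees are [1, 2, 2, 2, 2, 1, 2, 2], giving D = diag(1, 2, 2, 2, 2, 1, 2, 2) and L = D - A. Computing det(xI - L) by cofactor expansion (or equivalently via sum-over-permutations) gives x^8 - 14x^7 + 78x^6 - 220x^5 + 330x^4 - 252x^3 + 84x^2 - 8x. The coefficient of x^7 equals -trace(L) = -14, matching the sum of degrees. The eigenvalues sum to 14, which equals trace(L) = 2|E|.

x^8 - 14x^7 + 78x^6 - 220x^5 + 330x^4 - 252x^3 + 84x^2 - 8x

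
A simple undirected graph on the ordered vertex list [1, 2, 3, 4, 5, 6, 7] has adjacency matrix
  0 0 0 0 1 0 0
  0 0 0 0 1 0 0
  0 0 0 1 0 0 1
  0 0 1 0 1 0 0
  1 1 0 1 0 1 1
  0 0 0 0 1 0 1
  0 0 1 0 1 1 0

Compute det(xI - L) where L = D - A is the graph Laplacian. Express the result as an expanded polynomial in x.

With the vertex order [1, 2, 3, 4, 5, 6, 7], the degrees are [1, 1, 2, 2, 5, 2, 3], giving D = diag(1, 1, 2, 2, 5, 2, 3) and L = D - A. Computing det(xI - L) by cofactor expansion (or equivalently via sum-over-permutations) gives x^7 - 16x^6 + 96x^5 - 276x^4 + 402x^3 - 284x^2 + 77x. Since p(0) = det(-L) = 0, x divides p(x). The eigenvalues sum to 16, which equals trace(L) = 2|E|. There is one zero in the spectrum, matching the 1 component.

x^7 - 16x^6 + 96x^5 - 276x^4 + 402x^3 - 284x^2 + 77x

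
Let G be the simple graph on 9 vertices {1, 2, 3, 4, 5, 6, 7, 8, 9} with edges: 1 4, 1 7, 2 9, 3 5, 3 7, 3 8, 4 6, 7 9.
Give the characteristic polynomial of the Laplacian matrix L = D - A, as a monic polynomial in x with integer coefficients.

With the vertex order [1, 2, 3, 4, 5, 6, 7, 8, 9], the degrees are [2, 1, 3, 2, 1, 1, 3, 1, 2], giving D = diag(2, 1, 3, 2, 1, 1, 3, 1, 2) and L = D - A. Computing det(xI - L) by cofactor expansion (or equivalently via sum-over-permutations) gives x^9 - 16x^8 + 103x^7 - 344x^6 + 641x^5 - 668x^4 + 370x^3 - 96x^2 + 9x. The coefficient of x^8 equals -trace(L) = -16, matching the sum of degrees. There is one zero in the spectrum, matching the 1 component.

x^9 - 16x^8 + 103x^7 - 344x^6 + 641x^5 - 668x^4 + 370x^3 - 96x^2 + 9x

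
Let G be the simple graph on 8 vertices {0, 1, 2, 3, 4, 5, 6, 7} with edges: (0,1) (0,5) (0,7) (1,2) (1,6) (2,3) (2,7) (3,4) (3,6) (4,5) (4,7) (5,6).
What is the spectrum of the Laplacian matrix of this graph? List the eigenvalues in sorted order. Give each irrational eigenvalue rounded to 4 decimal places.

[0, 2, 2, 2, 4, 4, 4, 6]

Reading degrees in the order [0, 1, 2, 3, 4, 5, 6, 7] gives [3, 3, 3, 3, 3, 3, 3, 3]; set D = diag(3, 3, 3, 3, 3, 3, 3, 3) and form L = D - A. Diagonalising L (or applying a numerical eigensolver to the 8x8 matrix) gives the spectrum above. There is one zero in the spectrum, matching the 1 component.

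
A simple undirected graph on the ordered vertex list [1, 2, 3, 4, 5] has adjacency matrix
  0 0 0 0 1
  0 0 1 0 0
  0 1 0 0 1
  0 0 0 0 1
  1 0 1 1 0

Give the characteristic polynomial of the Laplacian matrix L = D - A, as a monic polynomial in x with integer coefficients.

x^5 - 8x^4 + 20x^3 - 18x^2 + 5x

Each diagonal entry of L is the vertex degree and each off-diagonal entry is -1 where an edge is present, 0 otherwise; in the order [1, 2, 3, 4, 5] the diagonal is [1, 1, 2, 1, 3]. Computing det(xI - L) by cofactor expansion (or equivalently via sum-over-permutations) gives x^5 - 8x^4 + 20x^3 - 18x^2 + 5x. The constant term is 0 because L is singular (the all-ones vector lies in its kernel).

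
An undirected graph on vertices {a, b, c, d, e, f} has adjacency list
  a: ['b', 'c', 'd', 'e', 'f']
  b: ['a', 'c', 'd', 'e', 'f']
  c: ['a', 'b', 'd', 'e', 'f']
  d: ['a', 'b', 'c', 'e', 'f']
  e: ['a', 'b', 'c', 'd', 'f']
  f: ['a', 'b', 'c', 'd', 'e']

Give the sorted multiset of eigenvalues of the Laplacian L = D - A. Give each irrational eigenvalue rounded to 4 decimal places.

With the vertex order [a, b, c, d, e, f], the degrees are [5, 5, 5, 5, 5, 5], giving D = diag(5, 5, 5, 5, 5, 5) and L = D - A. Since every row of L sums to 0, the all-ones vector is in the kernel and 0 is an eigenvalue. The single zero eigenvalue shows the graph is connected. The eigenvalues sum to 30, which equals trace(L) = 2|E|.

[0, 6, 6, 6, 6, 6]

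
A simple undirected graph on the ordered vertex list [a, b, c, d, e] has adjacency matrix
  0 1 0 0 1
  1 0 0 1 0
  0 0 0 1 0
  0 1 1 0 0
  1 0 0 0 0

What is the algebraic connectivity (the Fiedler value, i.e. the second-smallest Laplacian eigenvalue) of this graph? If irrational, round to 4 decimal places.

0.3820

Each diagonal entry of L is the vertex degree and each off-diagonal entry is -1 where an edge is present, 0 otherwise; in the order [a, b, c, d, e] the diagonal is [2, 2, 1, 2, 1]. The smallest Laplacian eigenvalue is always 0. The next one, lambda_2 = 0.3820, measures how hard the graph is to disconnect: larger values mean better connectivity. The eigenvalues sum to 8, which equals trace(L) = 2|E|. By the matrix-tree theorem the graph has (1/5) * product of the nonzero eigenvalues = 1 spanning tree.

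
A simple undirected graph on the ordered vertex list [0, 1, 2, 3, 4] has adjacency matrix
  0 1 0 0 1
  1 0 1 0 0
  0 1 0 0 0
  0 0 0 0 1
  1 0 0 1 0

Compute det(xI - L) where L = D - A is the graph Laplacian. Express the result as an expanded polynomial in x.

x^5 - 8x^4 + 21x^3 - 20x^2 + 5x

With the vertex order [0, 1, 2, 3, 4], the degrees are [2, 2, 1, 1, 2], giving D = diag(2, 2, 1, 1, 2) and L = D - A. Computing det(xI - L) by cofactor expansion (or equivalently via sum-over-permutations) gives x^5 - 8x^4 + 21x^3 - 20x^2 + 5x. Since p(0) = det(-L) = 0, x divides p(x). The eigenvalues sum to 8, which equals trace(L) = 2|E|. The largest eigenvalue, 3.6180, is at most the vertex count 5.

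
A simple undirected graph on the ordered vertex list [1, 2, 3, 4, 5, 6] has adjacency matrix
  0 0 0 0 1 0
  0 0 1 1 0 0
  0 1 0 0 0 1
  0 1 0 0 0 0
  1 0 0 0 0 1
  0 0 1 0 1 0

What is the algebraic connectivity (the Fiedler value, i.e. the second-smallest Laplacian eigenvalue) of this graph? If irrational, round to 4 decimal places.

Each diagonal entry of L is the vertex degree and each off-diagonal entry is -1 where an edge is present, 0 otherwise; in the order [1, 2, 3, 4, 5, 6] the diagonal is [1, 2, 2, 1, 2, 2]. The sorted Laplacian eigenvalues are [0, 0.2679, 1, 2, 3, 3.7321]; the algebraic connectivity is the second entry, 0.2679.

0.2679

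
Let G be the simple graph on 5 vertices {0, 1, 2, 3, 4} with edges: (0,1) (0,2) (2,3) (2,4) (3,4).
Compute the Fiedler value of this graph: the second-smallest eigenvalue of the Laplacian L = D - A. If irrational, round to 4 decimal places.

0.5188

Reading degrees in the order [0, 1, 2, 3, 4] gives [2, 1, 3, 2, 2]; set D = diag(2, 1, 3, 2, 2) and form L = D - A. The sorted Laplacian eigenvalues are [0, 0.5188, 2.3111, 3, 4.1701]; the algebraic connectivity is the second entry, 0.5188. There is one zero in the spectrum, matching the 1 component.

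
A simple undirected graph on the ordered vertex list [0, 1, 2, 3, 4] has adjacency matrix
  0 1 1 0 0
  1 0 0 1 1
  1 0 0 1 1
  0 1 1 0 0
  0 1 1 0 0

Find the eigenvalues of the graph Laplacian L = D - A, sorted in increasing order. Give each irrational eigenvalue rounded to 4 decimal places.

Each diagonal entry of L is the vertex degree and each off-diagonal entry is -1 where an edge is present, 0 otherwise; in the order [0, 1, 2, 3, 4] the diagonal is [2, 3, 3, 2, 2]. L is symmetric positive semidefinite, so every eigenvalue is real and nonnegative. The single zero eigenvalue shows the graph is connected. The largest eigenvalue, 5, is at most the vertex count 5.

[0, 2, 2, 3, 5]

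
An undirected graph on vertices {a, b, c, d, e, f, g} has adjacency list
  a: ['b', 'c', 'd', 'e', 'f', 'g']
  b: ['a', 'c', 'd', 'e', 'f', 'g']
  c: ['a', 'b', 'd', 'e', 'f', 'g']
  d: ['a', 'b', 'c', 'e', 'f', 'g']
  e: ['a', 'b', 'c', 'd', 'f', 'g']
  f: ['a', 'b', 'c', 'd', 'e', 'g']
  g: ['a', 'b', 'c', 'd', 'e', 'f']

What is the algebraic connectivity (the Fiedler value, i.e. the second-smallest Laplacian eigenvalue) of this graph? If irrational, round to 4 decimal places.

With the vertex order [a, b, c, d, e, f, g], the degrees are [6, 6, 6, 6, 6, 6, 6], giving D = diag(6, 6, 6, 6, 6, 6, 6) and L = D - A. The smallest Laplacian eigenvalue is always 0. The next one, lambda_2 = 7, measures how hard the graph is to disconnect: larger values mean better connectivity. By the matrix-tree theorem the graph has (1/7) * product of the nonzero eigenvalues = 16807 spanning trees.

7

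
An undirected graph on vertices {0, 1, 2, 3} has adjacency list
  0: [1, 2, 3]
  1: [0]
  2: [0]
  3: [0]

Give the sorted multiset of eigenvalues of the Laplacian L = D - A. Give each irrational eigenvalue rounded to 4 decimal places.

Each diagonal entry of L is the vertex degree and each off-diagonal entry is -1 where an edge is present, 0 otherwise; in the order [0, 1, 2, 3] the diagonal is [3, 1, 1, 1]. Since every row of L sums to 0, the all-ones vector is in the kernel and 0 is an eigenvalue. The largest eigenvalue, 4, is at most the vertex count 4. By the matrix-tree theorem the graph has (1/4) * product of the nonzero eigenvalues = 1 spanning tree.

[0, 1, 1, 4]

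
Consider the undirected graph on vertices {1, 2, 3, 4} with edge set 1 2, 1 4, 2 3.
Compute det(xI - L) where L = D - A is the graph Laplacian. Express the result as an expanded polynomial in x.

Reading degrees in the order [1, 2, 3, 4] gives [2, 2, 1, 1]; set D = diag(2, 2, 1, 1) and form L = D - A. Computing det(xI - L) by cofactor expansion (or equivalently via sum-over-permutations) gives x^4 - 6x^3 + 10x^2 - 4x. Since p(0) = det(-L) = 0, x divides p(x). By the matrix-tree theorem the graph has (1/4) * product of the nonzero eigenvalues = 1 spanning tree. The largest eigenvalue, 3.4142, is at most the vertex count 4.

x^4 - 6x^3 + 10x^2 - 4x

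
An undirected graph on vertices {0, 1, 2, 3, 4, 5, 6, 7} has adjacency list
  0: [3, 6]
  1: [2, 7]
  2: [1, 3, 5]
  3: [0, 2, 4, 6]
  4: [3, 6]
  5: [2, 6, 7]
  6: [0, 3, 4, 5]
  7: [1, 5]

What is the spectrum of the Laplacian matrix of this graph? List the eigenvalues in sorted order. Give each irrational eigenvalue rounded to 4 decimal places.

[0, 0.6571, 2, 2.2679, 2.5293, 4, 4.8136, 5.7321]

With the vertex order [0, 1, 2, 3, 4, 5, 6, 7], the degrees are [2, 2, 3, 4, 2, 3, 4, 2], giving D = diag(2, 2, 3, 4, 2, 3, 4, 2) and L = D - A. Diagonalising L (or applying a numerical eigensolver to the 8x8 matrix) gives the spectrum above. By the matrix-tree theorem the graph has (1/8) * product of the nonzero eigenvalues = 104 spanning trees.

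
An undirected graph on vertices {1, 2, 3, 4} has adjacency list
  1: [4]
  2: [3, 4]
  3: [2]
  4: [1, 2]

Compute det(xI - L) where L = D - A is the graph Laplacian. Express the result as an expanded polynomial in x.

x^4 - 6x^3 + 10x^2 - 4x

Each diagonal entry of L is the vertex degree and each off-diagonal entry is -1 where an edge is present, 0 otherwise; in the order [1, 2, 3, 4] the diagonal is [1, 2, 1, 2]. L has integer entries, so p(x) = det(xI - L) has integer coefficients. Expanding the determinant yields x^4 - 6x^3 + 10x^2 - 4x. Since p(0) = det(-L) = 0, x divides p(x). The eigenvalues sum to 6, which equals trace(L) = 2|E|. By the matrix-tree theorem the graph has (1/4) * product of the nonzero eigenvalues = 1 spanning tree.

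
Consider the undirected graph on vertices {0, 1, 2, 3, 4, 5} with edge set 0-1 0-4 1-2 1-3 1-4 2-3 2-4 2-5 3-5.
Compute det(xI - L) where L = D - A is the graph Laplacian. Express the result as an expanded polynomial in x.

With the vertex order [0, 1, 2, 3, 4, 5], the degrees are [2, 4, 4, 3, 3, 2], giving D = diag(2, 4, 4, 3, 3, 2) and L = D - A. L has integer entries, so p(x) = det(xI - L) has integer coefficients. Expanding the determinant yields x^6 - 18x^5 + 124x^4 - 404x^3 + 611x^2 - 330x. Since p(0) = det(-L) = 0, x divides p(x). There is one zero in the spectrum, matching the 1 component.

x^6 - 18x^5 + 124x^4 - 404x^3 + 611x^2 - 330x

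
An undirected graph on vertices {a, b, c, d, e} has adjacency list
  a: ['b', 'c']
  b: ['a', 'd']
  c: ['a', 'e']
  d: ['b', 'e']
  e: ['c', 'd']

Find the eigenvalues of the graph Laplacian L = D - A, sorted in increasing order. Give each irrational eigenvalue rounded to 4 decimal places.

[0, 1.3820, 1.3820, 3.6180, 3.6180]

Each diagonal entry of L is the vertex degree and each off-diagonal entry is -1 where an edge is present, 0 otherwise; in the order [a, b, c, d, e] the diagonal is [2, 2, 2, 2, 2]. The multiplicity of 0 as a Laplacian eigenvalue equals the number of connected components. The largest eigenvalue, 3.6180, is at most the vertex count 5.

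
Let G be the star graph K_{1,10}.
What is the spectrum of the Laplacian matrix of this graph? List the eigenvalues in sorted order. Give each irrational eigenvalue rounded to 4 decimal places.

[0, 1, 1, 1, 1, 1, 1, 1, 1, 1, 11]

The graph has 11 vertices and degree multiset [10, 1, 1, 1, 1, 1, 1, 1, 1, 1, 1]; D is the diagonal matrix of degrees and L = D - A. L is symmetric positive semidefinite, so every eigenvalue is real and nonnegative. The single zero eigenvalue shows the graph is connected. The largest eigenvalue, 11, is at most the vertex count 11.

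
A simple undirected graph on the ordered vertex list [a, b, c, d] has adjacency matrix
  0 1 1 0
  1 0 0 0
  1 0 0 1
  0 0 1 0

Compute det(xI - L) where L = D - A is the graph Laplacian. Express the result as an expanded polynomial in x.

Each diagonal entry of L is the vertex degree and each off-diagonal entry is -1 where an edge is present, 0 otherwise; in the order [a, b, c, d] the diagonal is [2, 1, 2, 1]. Computing det(xI - L) by cofactor expansion (or equivalently via sum-over-permutations) gives x^4 - 6x^3 + 10x^2 - 4x. Since p(0) = det(-L) = 0, x divides p(x). By the matrix-tree theorem the graph has (1/4) * product of the nonzero eigenvalues = 1 spanning tree. The largest eigenvalue, 3.4142, is at most the vertex count 4.

x^4 - 6x^3 + 10x^2 - 4x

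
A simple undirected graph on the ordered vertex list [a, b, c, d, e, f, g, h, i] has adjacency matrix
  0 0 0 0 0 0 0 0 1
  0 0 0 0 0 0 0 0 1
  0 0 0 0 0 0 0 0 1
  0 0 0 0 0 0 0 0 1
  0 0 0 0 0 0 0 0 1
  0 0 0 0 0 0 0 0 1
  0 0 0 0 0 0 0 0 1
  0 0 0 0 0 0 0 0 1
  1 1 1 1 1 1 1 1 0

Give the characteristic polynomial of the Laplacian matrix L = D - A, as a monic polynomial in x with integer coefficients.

With the vertex order [a, b, c, d, e, f, g, h, i], the degrees are [1, 1, 1, 1, 1, 1, 1, 1, 8], giving D = diag(1, 1, 1, 1, 1, 1, 1, 1, 8) and L = D - A. Computing det(xI - L) by cofactor expansion (or equivalently via sum-over-permutations) gives x^9 - 16x^8 + 84x^7 - 224x^6 + 350x^5 - 336x^4 + 196x^3 - 64x^2 + 9x. Since p(0) = det(-L) = 0, x divides p(x). The eigenvalues sum to 16, which equals trace(L) = 2|E|. There is one zero in the spectrum, matching the 1 component.

x^9 - 16x^8 + 84x^7 - 224x^6 + 350x^5 - 336x^4 + 196x^3 - 64x^2 + 9x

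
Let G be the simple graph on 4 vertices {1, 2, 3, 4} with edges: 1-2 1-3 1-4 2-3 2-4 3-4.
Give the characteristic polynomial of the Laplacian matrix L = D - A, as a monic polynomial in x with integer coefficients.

Reading degrees in the order [1, 2, 3, 4] gives [3, 3, 3, 3]; set D = diag(3, 3, 3, 3) and form L = D - A. The eigenvalues of L are [0, 4, 4, 4]; the characteristic polynomial is the product of (x - lambda_i), which multiplies out to x^4 - 12x^3 + 48x^2 - 64x. The constant term is 0 because L is singular (the all-ones vector lies in its kernel). There is one zero in the spectrum, matching the 1 component.

x^4 - 12x^3 + 48x^2 - 64x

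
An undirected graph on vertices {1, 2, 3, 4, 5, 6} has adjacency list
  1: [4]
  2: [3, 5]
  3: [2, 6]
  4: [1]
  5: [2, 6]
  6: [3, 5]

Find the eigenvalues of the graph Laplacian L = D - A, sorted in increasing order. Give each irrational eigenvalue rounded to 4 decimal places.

Reading degrees in the order [1, 2, 3, 4, 5, 6] gives [1, 2, 2, 1, 2, 2]; set D = diag(1, 2, 2, 1, 2, 2) and form L = D - A. The multiplicity of 0 as a Laplacian eigenvalue equals the number of connected components. The 2 zero eigenvalues correspond to the 2 connected components. The largest eigenvalue, 4, is at most the vertex count 6. There are 2 zeros in the spectrum, matching the 2 components.

[0, 0, 2, 2, 2, 4]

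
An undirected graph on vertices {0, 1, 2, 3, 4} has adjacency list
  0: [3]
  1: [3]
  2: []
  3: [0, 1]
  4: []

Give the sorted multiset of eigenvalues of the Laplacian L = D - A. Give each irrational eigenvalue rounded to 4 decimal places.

Each diagonal entry of L is the vertex degree and each off-diagonal entry is -1 where an edge is present, 0 otherwise; in the order [0, 1, 2, 3, 4] the diagonal is [1, 1, 0, 2, 0]. Diagonalising L (or applying a numerical eigensolver to the 5x5 matrix) gives the spectrum above. The 3 zero eigenvalues correspond to the 3 connected components. The largest eigenvalue, 3, is at most the vertex count 5.

[0, 0, 0, 1, 3]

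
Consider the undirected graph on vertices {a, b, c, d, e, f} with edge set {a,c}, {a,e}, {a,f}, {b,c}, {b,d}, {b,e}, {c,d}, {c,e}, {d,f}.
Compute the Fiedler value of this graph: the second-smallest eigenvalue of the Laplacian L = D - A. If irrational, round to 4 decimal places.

With the vertex order [a, b, c, d, e, f], the degrees are [3, 3, 4, 3, 3, 2], giving D = diag(3, 3, 4, 3, 3, 2) and L = D - A. The sorted Laplacian eigenvalues are [0, 1.6972, 2.3820, 4, 4.6180, 5.3028]; the algebraic connectivity is the second entry, 1.6972. There is one zero in the spectrum, matching the 1 component.

1.6972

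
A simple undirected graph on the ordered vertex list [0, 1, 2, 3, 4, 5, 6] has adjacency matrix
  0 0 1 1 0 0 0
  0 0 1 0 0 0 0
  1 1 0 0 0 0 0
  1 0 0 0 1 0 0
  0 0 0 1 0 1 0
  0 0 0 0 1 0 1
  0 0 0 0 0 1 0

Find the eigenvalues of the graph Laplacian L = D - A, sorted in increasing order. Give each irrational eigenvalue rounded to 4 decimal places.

[0, 0.1981, 0.7530, 1.5550, 2.4450, 3.2470, 3.8019]

Each diagonal entry of L is the vertex degree and each off-diagonal entry is -1 where an edge is present, 0 otherwise; in the order [0, 1, 2, 3, 4, 5, 6] the diagonal is [2, 1, 2, 2, 2, 2, 1]. L is symmetric positive semidefinite, so every eigenvalue is real and nonnegative. The single zero eigenvalue shows the graph is connected. The largest eigenvalue, 3.8019, is at most the vertex count 7.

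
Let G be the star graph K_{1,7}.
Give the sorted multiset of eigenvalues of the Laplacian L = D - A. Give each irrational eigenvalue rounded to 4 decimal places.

[0, 1, 1, 1, 1, 1, 1, 8]

The graph has 8 vertices and degree multiset [7, 1, 1, 1, 1, 1, 1, 1]; D is the diagonal matrix of degrees and L = D - A. The multiplicity of 0 as a Laplacian eigenvalue equals the number of connected components. The eigenvalues sum to 14, which equals trace(L) = 2|E|.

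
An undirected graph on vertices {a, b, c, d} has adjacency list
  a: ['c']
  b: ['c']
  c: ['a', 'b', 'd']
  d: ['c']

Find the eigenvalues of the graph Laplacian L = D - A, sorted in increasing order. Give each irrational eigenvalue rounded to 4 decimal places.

[0, 1, 1, 4]

Each diagonal entry of L is the vertex degree and each off-diagonal entry is -1 where an edge is present, 0 otherwise; in the order [a, b, c, d] the diagonal is [1, 1, 3, 1]. Since every row of L sums to 0, the all-ones vector is in the kernel and 0 is an eigenvalue. The single zero eigenvalue shows the graph is connected. The eigenvalues sum to 6, which equals trace(L) = 2|E|. There is one zero in the spectrum, matching the 1 component.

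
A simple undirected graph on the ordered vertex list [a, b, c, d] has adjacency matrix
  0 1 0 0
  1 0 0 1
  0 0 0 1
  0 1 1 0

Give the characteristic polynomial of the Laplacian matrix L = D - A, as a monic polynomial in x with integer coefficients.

With the vertex order [a, b, c, d], the degrees are [1, 2, 1, 2], giving D = diag(1, 2, 1, 2) and L = D - A. Computing det(xI - L) by cofactor expansion (or equivalently via sum-over-permutations) gives x^4 - 6x^3 + 10x^2 - 4x. Since p(0) = det(-L) = 0, x divides p(x). There is one zero in the spectrum, matching the 1 component.

x^4 - 6x^3 + 10x^2 - 4x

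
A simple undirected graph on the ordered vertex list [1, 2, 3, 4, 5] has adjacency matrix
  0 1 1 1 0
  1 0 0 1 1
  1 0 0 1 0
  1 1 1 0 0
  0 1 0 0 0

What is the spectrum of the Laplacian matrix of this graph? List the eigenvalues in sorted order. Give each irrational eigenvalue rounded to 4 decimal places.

[0, 0.8299, 2.6889, 4, 4.4812]

Reading degrees in the order [1, 2, 3, 4, 5] gives [3, 3, 2, 3, 1]; set D = diag(3, 3, 2, 3, 1) and form L = D - A. Diagonalising L (or applying a numerical eigensolver to the 5x5 matrix) gives the spectrum above. There is one zero in the spectrum, matching the 1 component.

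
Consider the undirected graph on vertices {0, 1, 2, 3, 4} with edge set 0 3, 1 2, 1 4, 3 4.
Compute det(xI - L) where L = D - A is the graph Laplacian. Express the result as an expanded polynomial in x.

x^5 - 8x^4 + 21x^3 - 20x^2 + 5x

With the vertex order [0, 1, 2, 3, 4], the degrees are [1, 2, 1, 2, 2], giving D = diag(1, 2, 1, 2, 2) and L = D - A. Computing det(xI - L) by cofactor expansion (or equivalently via sum-over-permutations) gives x^5 - 8x^4 + 21x^3 - 20x^2 + 5x. Since p(0) = det(-L) = 0, x divides p(x). There is one zero in the spectrum, matching the 1 component. The eigenvalues sum to 8, which equals trace(L) = 2|E|.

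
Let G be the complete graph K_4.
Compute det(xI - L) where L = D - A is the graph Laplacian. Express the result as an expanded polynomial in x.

x^4 - 12x^3 + 48x^2 - 64x

The graph has 4 vertices and degree multiset [3, 3, 3, 3]; D is the diagonal matrix of degrees and L = D - A. L has integer entries, so p(x) = det(xI - L) has integer coefficients. Expanding the determinant yields x^4 - 12x^3 + 48x^2 - 64x. Since p(0) = det(-L) = 0, x divides p(x).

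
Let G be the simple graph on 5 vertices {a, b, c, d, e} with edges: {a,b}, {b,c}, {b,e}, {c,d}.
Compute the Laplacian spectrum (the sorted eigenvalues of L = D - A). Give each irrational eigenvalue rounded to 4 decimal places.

With the vertex order [a, b, c, d, e], the degrees are [1, 3, 2, 1, 1], giving D = diag(1, 3, 2, 1, 1) and L = D - A. Diagonalising L (or applying a numerical eigensolver to the 5x5 matrix) gives the spectrum above. The single zero eigenvalue shows the graph is connected. There is one zero in the spectrum, matching the 1 component.

[0, 0.5188, 1, 2.3111, 4.1701]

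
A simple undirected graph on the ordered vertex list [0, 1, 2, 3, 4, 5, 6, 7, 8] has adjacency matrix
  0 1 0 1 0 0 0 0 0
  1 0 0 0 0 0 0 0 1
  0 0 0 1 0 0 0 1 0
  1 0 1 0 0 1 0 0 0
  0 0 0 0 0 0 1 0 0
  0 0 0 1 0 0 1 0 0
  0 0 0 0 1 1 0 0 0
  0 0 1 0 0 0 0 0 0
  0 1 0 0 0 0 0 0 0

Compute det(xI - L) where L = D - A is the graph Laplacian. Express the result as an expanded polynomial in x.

Each diagonal entry of L is the vertex degree and each off-diagonal entry is -1 where an edge is present, 0 otherwise; in the order [0, 1, 2, 3, 4, 5, 6, 7, 8] the diagonal is [2, 2, 2, 3, 1, 2, 2, 1, 1]. L has integer entries, so p(x) = det(xI - L) has integer coefficients. Expanding the determinant yields x^9 - 16x^8 + 104x^7 - 354x^6 + 677x^5 - 724x^4 + 405x^3 - 102x^2 + 9x. Since p(0) = det(-L) = 0, x divides p(x). The largest eigenvalue, 4.4605, is at most the vertex count 9.

x^9 - 16x^8 + 104x^7 - 354x^6 + 677x^5 - 724x^4 + 405x^3 - 102x^2 + 9x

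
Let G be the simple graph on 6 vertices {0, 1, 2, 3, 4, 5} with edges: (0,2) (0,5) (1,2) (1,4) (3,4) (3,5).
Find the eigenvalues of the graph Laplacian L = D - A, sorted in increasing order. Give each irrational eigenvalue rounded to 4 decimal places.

[0, 1, 1, 3, 3, 4]

With the vertex order [0, 1, 2, 3, 4, 5], the degrees are [2, 2, 2, 2, 2, 2], giving D = diag(2, 2, 2, 2, 2, 2) and L = D - A. The multiplicity of 0 as a Laplacian eigenvalue equals the number of connected components. By the matrix-tree theorem the graph has (1/6) * product of the nonzero eigenvalues = 6 spanning trees.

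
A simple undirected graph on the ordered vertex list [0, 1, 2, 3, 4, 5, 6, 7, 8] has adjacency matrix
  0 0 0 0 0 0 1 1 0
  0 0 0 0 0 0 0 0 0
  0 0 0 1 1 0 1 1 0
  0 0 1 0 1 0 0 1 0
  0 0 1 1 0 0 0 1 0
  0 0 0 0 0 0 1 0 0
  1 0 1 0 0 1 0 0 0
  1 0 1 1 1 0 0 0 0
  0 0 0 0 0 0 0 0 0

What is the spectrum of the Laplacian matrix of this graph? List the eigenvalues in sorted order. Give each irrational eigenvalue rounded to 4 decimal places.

[0, 0, 0, 0.6638, 1.6628, 3.3548, 4, 4.7702, 5.5484]

Each diagonal entry of L is the vertex degree and each off-diagonal entry is -1 where an edge is present, 0 otherwise; in the order [0, 1, 2, 3, 4, 5, 6, 7, 8] the diagonal is [2, 0, 4, 3, 3, 1, 3, 4, 0]. The multiplicity of 0 as a Laplacian eigenvalue equals the number of connected components. The 3 zero eigenvalues correspond to the 3 connected components. The largest eigenvalue, 5.5484, is at most the vertex count 9.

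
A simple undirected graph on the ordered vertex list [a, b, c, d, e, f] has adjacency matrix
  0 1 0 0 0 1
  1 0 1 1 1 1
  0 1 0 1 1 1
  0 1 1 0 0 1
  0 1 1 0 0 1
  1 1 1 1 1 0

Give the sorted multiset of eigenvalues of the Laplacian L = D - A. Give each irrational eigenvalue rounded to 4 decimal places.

With the vertex order [a, b, c, d, e, f], the degrees are [2, 5, 4, 3, 3, 5], giving D = diag(2, 5, 4, 3, 3, 5) and L = D - A. Diagonalising L (or applying a numerical eigensolver to the 6x6 matrix) gives the spectrum above. The single zero eigenvalue shows the graph is connected. By the matrix-tree theorem the graph has (1/6) * product of the nonzero eigenvalues = 180 spanning trees.

[0, 2, 3, 5, 6, 6]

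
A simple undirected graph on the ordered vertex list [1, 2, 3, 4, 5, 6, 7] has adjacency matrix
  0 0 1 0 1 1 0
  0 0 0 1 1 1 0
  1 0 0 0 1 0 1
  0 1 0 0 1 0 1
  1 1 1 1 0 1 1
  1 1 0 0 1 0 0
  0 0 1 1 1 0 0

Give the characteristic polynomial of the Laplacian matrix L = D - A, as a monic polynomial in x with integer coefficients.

Each diagonal entry of L is the vertex degree and each off-diagonal entry is -1 where an edge is present, 0 otherwise; in the order [1, 2, 3, 4, 5, 6, 7] the diagonal is [3, 3, 3, 3, 6, 3, 3]. The eigenvalues of L are [0, 2, 2, 4, 4, 5, 7]; the characteristic polynomial is the product of (x - lambda_i), which multiplies out to x^7 - 24x^6 + 231x^5 - 1140x^4 + 3036x^3 - 4128x^2 + 2240x. Since p(0) = det(-L) = 0, x divides p(x). There is one zero in the spectrum, matching the 1 component.

x^7 - 24x^6 + 231x^5 - 1140x^4 + 3036x^3 - 4128x^2 + 2240x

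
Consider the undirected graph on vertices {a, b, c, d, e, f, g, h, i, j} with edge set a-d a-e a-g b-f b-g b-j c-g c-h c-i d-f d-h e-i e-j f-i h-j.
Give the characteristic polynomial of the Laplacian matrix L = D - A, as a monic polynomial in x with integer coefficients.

With the vertex order [a, b, c, d, e, f, g, h, i, j], the degrees are [3, 3, 3, 3, 3, 3, 3, 3, 3, 3], giving D = diag(3, 3, 3, 3, 3, 3, 3, 3, 3, 3) and L = D - A. L has integer entries, so p(x) = det(xI - L) has integer coefficients. Expanding the determinant yields x^10 - 30x^9 + 390x^8 - 2880x^7 + 13305x^6 - 39882x^5 + 77640x^4 - 94800x^3 + 66000x^2 - 20000x. The constant term is 0 because L is singular (the all-ones vector lies in its kernel). The largest eigenvalue, 5, is at most the vertex count 10.

x^10 - 30x^9 + 390x^8 - 2880x^7 + 13305x^6 - 39882x^5 + 77640x^4 - 94800x^3 + 66000x^2 - 20000x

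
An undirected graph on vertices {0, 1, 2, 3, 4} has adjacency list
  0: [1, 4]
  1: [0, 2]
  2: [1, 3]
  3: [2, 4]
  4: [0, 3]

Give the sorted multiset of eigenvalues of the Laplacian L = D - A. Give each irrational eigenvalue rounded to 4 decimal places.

With the vertex order [0, 1, 2, 3, 4], the degrees are [2, 2, 2, 2, 2], giving D = diag(2, 2, 2, 2, 2) and L = D - A. L is symmetric positive semidefinite, so every eigenvalue is real and nonnegative.

[0, 1.3820, 1.3820, 3.6180, 3.6180]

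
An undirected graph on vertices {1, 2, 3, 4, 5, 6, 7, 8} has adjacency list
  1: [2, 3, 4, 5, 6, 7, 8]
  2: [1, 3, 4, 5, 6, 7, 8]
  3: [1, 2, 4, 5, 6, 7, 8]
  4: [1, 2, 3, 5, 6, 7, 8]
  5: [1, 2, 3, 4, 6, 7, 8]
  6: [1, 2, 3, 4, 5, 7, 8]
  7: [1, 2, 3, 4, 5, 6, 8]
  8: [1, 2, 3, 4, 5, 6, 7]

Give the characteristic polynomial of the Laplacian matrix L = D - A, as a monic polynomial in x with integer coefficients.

With the vertex order [1, 2, 3, 4, 5, 6, 7, 8], the degrees are [7, 7, 7, 7, 7, 7, 7, 7], giving D = diag(7, 7, 7, 7, 7, 7, 7, 7) and L = D - A. The eigenvalues of L are [0, 8, 8, 8, 8, 8, 8, 8]; the characteristic polynomial is the product of (x - lambda_i), which multiplies out to x^8 - 56x^7 + 1344x^6 - 17920x^5 + 143360x^4 - 688128x^3 + 1835008x^2 - 2097152x. Since p(0) = det(-L) = 0, x divides p(x). The eigenvalues sum to 56, which equals trace(L) = 2|E|.

x^8 - 56x^7 + 1344x^6 - 17920x^5 + 143360x^4 - 688128x^3 + 1835008x^2 - 2097152x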